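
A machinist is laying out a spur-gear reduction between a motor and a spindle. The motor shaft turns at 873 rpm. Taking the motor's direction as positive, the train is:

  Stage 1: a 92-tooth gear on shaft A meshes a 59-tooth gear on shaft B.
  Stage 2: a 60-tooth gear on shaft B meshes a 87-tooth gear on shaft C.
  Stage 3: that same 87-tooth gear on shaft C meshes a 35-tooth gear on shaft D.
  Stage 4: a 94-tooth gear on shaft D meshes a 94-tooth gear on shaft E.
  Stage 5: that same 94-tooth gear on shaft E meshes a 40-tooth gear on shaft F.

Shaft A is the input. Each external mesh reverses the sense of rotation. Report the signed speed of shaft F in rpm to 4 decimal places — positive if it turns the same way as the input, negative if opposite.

-5484.0465 rpm (opposite to input, |ω| = 5484.0465 rpm)

Stage 1 [92T→59T]: ω = 873.0000×92/59 = 1361.2881 rpm, dir flips to −; running = −1361.2881
Stage 2 [60T→87T]: ω = 1361.2881×60/87 = 938.8194 rpm, dir flips to +; running = +938.8194
Stage 3 [87T→35T]: ω = 938.8194×87/35 = 2333.6368 rpm, dir flips to −; running = −2333.6368
Stage 4 [94T→94T]: ω = 2333.6368×94/94 = 2333.6368 rpm, dir flips to +; running = +2333.6368
Stage 5 [94T→40T]: ω = 2333.6368×94/40 = 5484.0465 rpm, dir flips to −; running = −5484.0465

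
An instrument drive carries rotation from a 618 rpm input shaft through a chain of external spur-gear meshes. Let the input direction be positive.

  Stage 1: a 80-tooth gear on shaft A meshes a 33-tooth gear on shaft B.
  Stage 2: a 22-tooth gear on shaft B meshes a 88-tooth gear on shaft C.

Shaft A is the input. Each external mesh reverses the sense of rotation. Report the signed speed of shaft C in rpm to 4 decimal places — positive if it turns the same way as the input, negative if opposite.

+374.5455 rpm (same as input, |ω| = 374.5455 rpm)

Stage 1 [80T→33T]: ω = 618.0000×80/33 = 1498.1818 rpm, dir flips to −; running = −1498.1818
Stage 2 [22T→88T]: ω = 1498.1818×22/88 = 374.5455 rpm, dir flips to +; running = +374.5455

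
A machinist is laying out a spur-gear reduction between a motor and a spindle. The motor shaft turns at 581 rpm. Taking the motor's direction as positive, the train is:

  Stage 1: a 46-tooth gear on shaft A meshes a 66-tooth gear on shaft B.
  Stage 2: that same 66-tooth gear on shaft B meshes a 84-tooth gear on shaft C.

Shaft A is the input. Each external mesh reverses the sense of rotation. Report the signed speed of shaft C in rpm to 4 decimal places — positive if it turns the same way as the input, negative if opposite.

+318.1667 rpm (same as input, |ω| = 318.1667 rpm)

Stage 1 [46T→66T]: ω = 581.0000×46/66 = 404.9394 rpm, dir flips to −; running = −404.9394
Stage 2 [66T→84T]: ω = 404.9394×66/84 = 318.1667 rpm, dir flips to +; running = +318.1667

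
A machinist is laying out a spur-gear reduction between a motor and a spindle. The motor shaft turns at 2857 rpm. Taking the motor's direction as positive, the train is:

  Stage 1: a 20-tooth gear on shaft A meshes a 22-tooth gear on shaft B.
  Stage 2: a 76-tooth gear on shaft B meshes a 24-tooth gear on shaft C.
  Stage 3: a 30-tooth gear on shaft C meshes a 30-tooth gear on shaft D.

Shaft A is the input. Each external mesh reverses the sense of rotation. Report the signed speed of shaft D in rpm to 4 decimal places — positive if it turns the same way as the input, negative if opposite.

-8224.6970 rpm (opposite to input, |ω| = 8224.6970 rpm)

Stage 1 [20T→22T]: ω = 2857.0000×20/22 = 2597.2727 rpm, dir flips to −; running = −2597.2727
Stage 2 [76T→24T]: ω = 2597.2727×76/24 = 8224.6970 rpm, dir flips to +; running = +8224.6970
Stage 3 [30T→30T]: ω = 8224.6970×30/30 = 8224.6970 rpm, dir flips to −; running = −8224.6970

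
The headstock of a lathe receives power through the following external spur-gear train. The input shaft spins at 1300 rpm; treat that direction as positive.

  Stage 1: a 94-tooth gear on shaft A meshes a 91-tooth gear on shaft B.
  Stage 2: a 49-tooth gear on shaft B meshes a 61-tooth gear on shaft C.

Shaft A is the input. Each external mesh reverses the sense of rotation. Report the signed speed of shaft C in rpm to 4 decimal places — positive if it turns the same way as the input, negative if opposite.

+1078.6885 rpm (same as input, |ω| = 1078.6885 rpm)

Stage 1 [94T→91T]: ω = 1300.0000×94/91 = 1342.8571 rpm, dir flips to −; running = −1342.8571
Stage 2 [49T→61T]: ω = 1342.8571×49/61 = 1078.6885 rpm, dir flips to +; running = +1078.6885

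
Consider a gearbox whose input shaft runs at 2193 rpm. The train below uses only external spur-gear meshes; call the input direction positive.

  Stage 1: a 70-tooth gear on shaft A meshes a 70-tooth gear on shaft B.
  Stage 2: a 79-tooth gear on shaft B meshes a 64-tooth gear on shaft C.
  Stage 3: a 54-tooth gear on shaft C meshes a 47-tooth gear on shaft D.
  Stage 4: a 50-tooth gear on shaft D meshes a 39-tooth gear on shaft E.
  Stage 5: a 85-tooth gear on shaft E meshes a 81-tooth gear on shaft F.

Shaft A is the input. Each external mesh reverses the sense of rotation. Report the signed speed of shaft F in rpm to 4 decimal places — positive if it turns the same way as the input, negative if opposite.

-4184.2821 rpm (opposite to input, |ω| = 4184.2821 rpm)

Stage 1 [70T→70T]: ω = 2193.0000×70/70 = 2193.0000 rpm, dir flips to −; running = −2193.0000
Stage 2 [79T→64T]: ω = 2193.0000×79/64 = 2706.9844 rpm, dir flips to +; running = +2706.9844
Stage 3 [54T→47T]: ω = 2706.9844×54/47 = 3110.1523 rpm, dir flips to −; running = −3110.1523
Stage 4 [50T→39T]: ω = 3110.1523×50/39 = 3987.3747 rpm, dir flips to +; running = +3987.3747
Stage 5 [85T→81T]: ω = 3987.3747×85/81 = 4184.2821 rpm, dir flips to −; running = −4184.2821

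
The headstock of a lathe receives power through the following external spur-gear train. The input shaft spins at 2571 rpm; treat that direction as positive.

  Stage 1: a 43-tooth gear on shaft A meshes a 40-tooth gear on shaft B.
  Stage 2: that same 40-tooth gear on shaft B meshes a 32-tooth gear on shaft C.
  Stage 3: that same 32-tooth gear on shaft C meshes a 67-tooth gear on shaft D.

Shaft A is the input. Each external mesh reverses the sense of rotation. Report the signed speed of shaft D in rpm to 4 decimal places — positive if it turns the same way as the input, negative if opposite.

Stage 1 [43T→40T]: ω = 2571.0000×43/40 = 2763.8250 rpm, dir flips to −; running = −2763.8250
Stage 2 [40T→32T]: ω = 2763.8250×40/32 = 3454.7812 rpm, dir flips to +; running = +3454.7812
Stage 3 [32T→67T]: ω = 3454.7812×32/67 = 1650.0448 rpm, dir flips to −; running = −1650.0448

-1650.0448 rpm (opposite to input, |ω| = 1650.0448 rpm)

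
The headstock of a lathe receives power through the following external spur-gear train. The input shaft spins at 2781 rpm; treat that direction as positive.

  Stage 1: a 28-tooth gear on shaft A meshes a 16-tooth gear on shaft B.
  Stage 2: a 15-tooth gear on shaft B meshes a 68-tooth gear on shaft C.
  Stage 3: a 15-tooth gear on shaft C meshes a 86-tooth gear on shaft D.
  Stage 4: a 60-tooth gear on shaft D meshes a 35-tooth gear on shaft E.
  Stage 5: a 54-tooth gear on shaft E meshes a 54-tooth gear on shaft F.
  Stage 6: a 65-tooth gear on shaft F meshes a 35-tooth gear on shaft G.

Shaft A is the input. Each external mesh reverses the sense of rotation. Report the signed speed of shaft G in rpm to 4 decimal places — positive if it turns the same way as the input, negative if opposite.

+596.1324 rpm (same as input, |ω| = 596.1324 rpm)

Stage 1 [28T→16T]: ω = 2781.0000×28/16 = 4866.7500 rpm, dir flips to −; running = −4866.7500
Stage 2 [15T→68T]: ω = 4866.7500×15/68 = 1073.5478 rpm, dir flips to +; running = +1073.5478
Stage 3 [15T→86T]: ω = 1073.5478×15/86 = 187.2467 rpm, dir flips to −; running = −187.2467
Stage 4 [60T→35T]: ω = 187.2467×60/35 = 320.9944 rpm, dir flips to +; running = +320.9944
Stage 5 [54T→54T]: ω = 320.9944×54/54 = 320.9944 rpm, dir flips to −; running = −320.9944
Stage 6 [65T→35T]: ω = 320.9944×65/35 = 596.1324 rpm, dir flips to +; running = +596.1324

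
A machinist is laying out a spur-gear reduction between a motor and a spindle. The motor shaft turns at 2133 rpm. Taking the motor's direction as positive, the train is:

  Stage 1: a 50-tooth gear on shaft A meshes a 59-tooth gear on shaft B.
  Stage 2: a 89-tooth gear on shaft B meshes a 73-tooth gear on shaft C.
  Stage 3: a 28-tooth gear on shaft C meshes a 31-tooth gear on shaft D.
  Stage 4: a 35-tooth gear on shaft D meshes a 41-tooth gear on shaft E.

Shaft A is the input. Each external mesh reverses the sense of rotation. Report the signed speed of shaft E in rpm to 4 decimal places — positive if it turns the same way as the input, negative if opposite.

+1699.2470 rpm (same as input, |ω| = 1699.2470 rpm)

Stage 1 [50T→59T]: ω = 2133.0000×50/59 = 1807.6271 rpm, dir flips to −; running = −1807.6271
Stage 2 [89T→73T]: ω = 1807.6271×89/73 = 2203.8194 rpm, dir flips to +; running = +2203.8194
Stage 3 [28T→31T]: ω = 2203.8194×28/31 = 1990.5465 rpm, dir flips to −; running = −1990.5465
Stage 4 [35T→41T]: ω = 1990.5465×35/41 = 1699.2470 rpm, dir flips to +; running = +1699.2470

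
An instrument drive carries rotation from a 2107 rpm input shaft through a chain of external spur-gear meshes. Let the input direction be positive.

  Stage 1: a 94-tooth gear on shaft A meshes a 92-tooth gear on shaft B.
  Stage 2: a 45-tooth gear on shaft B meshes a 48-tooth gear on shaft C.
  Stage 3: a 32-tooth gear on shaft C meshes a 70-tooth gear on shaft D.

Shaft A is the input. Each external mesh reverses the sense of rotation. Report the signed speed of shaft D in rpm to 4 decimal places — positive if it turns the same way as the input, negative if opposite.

Stage 1 [94T→92T]: ω = 2107.0000×94/92 = 2152.8043 rpm, dir flips to −; running = −2152.8043
Stage 2 [45T→48T]: ω = 2152.8043×45/48 = 2018.2541 rpm, dir flips to +; running = +2018.2541
Stage 3 [32T→70T]: ω = 2018.2541×32/70 = 922.6304 rpm, dir flips to −; running = −922.6304

-922.6304 rpm (opposite to input, |ω| = 922.6304 rpm)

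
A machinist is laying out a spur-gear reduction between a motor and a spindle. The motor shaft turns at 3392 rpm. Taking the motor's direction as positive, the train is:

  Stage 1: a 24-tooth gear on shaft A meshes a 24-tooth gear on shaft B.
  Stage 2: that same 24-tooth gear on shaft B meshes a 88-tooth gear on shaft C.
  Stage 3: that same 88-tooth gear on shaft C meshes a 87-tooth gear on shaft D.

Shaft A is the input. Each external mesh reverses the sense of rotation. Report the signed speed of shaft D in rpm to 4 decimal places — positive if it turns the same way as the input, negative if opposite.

-935.7241 rpm (opposite to input, |ω| = 935.7241 rpm)

Stage 1 [24T→24T]: ω = 3392.0000×24/24 = 3392.0000 rpm, dir flips to −; running = −3392.0000
Stage 2 [24T→88T]: ω = 3392.0000×24/88 = 925.0909 rpm, dir flips to +; running = +925.0909
Stage 3 [88T→87T]: ω = 925.0909×88/87 = 935.7241 rpm, dir flips to −; running = −935.7241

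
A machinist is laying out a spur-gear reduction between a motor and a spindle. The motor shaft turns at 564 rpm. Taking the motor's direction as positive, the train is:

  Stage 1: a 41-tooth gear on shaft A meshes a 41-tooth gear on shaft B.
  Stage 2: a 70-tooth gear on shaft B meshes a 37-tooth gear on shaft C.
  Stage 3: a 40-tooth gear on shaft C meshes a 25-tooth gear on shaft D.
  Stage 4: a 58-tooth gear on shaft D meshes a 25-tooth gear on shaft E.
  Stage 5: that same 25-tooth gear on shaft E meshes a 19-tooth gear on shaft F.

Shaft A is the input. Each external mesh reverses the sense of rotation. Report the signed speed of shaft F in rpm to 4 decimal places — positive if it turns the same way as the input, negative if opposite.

Stage 1 [41T→41T]: ω = 564.0000×41/41 = 564.0000 rpm, dir flips to −; running = −564.0000
Stage 2 [70T→37T]: ω = 564.0000×70/37 = 1067.0270 rpm, dir flips to +; running = +1067.0270
Stage 3 [40T→25T]: ω = 1067.0270×40/25 = 1707.2432 rpm, dir flips to −; running = −1707.2432
Stage 4 [58T→25T]: ω = 1707.2432×58/25 = 3960.8043 rpm, dir flips to +; running = +3960.8043
Stage 5 [25T→19T]: ω = 3960.8043×25/19 = 5211.5846 rpm, dir flips to −; running = −5211.5846

-5211.5846 rpm (opposite to input, |ω| = 5211.5846 rpm)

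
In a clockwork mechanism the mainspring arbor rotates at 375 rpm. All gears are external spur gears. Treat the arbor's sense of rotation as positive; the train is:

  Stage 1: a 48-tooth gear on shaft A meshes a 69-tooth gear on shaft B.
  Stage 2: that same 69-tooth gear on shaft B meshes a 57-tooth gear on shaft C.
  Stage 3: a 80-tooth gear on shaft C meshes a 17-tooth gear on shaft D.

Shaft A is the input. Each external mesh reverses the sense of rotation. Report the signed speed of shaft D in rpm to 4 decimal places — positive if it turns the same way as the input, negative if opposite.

-1486.0681 rpm (opposite to input, |ω| = 1486.0681 rpm)

Stage 1 [48T→69T]: ω = 375.0000×48/69 = 260.8696 rpm, dir flips to −; running = −260.8696
Stage 2 [69T→57T]: ω = 260.8696×69/57 = 315.7895 rpm, dir flips to +; running = +315.7895
Stage 3 [80T→17T]: ω = 315.7895×80/17 = 1486.0681 rpm, dir flips to −; running = −1486.0681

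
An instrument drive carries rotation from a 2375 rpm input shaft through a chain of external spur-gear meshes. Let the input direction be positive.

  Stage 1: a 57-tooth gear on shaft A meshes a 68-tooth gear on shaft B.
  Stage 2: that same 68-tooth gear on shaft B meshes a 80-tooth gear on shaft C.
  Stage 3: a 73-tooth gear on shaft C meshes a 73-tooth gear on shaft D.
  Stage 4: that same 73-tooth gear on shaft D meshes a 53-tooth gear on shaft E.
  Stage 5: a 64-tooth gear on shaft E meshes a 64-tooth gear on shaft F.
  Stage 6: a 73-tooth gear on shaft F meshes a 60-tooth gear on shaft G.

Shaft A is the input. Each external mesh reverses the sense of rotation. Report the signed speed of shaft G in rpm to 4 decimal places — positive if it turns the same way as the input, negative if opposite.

+2835.7444 rpm (same as input, |ω| = 2835.7444 rpm)

Stage 1 [57T→68T]: ω = 2375.0000×57/68 = 1990.8088 rpm, dir flips to −; running = −1990.8088
Stage 2 [68T→80T]: ω = 1990.8088×68/80 = 1692.1875 rpm, dir flips to +; running = +1692.1875
Stage 3 [73T→73T]: ω = 1692.1875×73/73 = 1692.1875 rpm, dir flips to −; running = −1692.1875
Stage 4 [73T→53T]: ω = 1692.1875×73/53 = 2330.7488 rpm, dir flips to +; running = +2330.7488
Stage 5 [64T→64T]: ω = 2330.7488×64/64 = 2330.7488 rpm, dir flips to −; running = −2330.7488
Stage 6 [73T→60T]: ω = 2330.7488×73/60 = 2835.7444 rpm, dir flips to +; running = +2835.7444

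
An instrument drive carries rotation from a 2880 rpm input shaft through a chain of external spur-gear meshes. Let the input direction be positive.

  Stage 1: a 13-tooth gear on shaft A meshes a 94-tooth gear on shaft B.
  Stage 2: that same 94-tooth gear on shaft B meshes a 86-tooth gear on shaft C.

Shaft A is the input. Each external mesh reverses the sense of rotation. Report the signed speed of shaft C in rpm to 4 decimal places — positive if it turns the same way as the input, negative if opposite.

Stage 1 [13T→94T]: ω = 2880.0000×13/94 = 398.2979 rpm, dir flips to −; running = −398.2979
Stage 2 [94T→86T]: ω = 398.2979×94/86 = 435.3488 rpm, dir flips to +; running = +435.3488

+435.3488 rpm (same as input, |ω| = 435.3488 rpm)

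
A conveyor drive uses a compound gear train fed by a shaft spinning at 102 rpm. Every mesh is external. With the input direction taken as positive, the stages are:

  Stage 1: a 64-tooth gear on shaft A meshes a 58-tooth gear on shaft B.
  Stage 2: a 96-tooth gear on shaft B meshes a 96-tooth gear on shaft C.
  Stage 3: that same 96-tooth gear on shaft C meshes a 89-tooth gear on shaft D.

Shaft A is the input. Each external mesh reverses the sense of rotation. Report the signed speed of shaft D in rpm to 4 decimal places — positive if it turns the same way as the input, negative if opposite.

-121.4041 rpm (opposite to input, |ω| = 121.4041 rpm)

Stage 1 [64T→58T]: ω = 102.0000×64/58 = 112.5517 rpm, dir flips to −; running = −112.5517
Stage 2 [96T→96T]: ω = 112.5517×96/96 = 112.5517 rpm, dir flips to +; running = +112.5517
Stage 3 [96T→89T]: ω = 112.5517×96/89 = 121.4041 rpm, dir flips to −; running = −121.4041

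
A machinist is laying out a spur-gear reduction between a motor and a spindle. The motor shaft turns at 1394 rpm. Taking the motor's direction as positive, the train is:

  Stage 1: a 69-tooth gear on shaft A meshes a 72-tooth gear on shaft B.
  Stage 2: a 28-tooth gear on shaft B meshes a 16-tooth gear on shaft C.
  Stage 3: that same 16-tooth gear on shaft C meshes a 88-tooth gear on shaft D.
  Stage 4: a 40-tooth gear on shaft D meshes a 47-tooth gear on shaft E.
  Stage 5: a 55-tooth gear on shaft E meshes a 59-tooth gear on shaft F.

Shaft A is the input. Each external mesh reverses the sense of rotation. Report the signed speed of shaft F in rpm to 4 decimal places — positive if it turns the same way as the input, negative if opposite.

-337.2310 rpm (opposite to input, |ω| = 337.2310 rpm)

Stage 1 [69T→72T]: ω = 1394.0000×69/72 = 1335.9167 rpm, dir flips to −; running = −1335.9167
Stage 2 [28T→16T]: ω = 1335.9167×28/16 = 2337.8542 rpm, dir flips to +; running = +2337.8542
Stage 3 [16T→88T]: ω = 2337.8542×16/88 = 425.0644 rpm, dir flips to −; running = −425.0644
Stage 4 [40T→47T]: ω = 425.0644×40/47 = 361.7569 rpm, dir flips to +; running = +361.7569
Stage 5 [55T→59T]: ω = 361.7569×55/59 = 337.2310 rpm, dir flips to −; running = −337.2310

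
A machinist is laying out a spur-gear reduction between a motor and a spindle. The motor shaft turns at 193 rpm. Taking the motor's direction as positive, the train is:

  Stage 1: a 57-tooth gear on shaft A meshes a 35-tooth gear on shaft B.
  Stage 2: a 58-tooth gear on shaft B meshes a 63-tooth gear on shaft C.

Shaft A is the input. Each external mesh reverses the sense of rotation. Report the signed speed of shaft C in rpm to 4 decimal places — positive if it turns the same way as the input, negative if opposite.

Stage 1 [57T→35T]: ω = 193.0000×57/35 = 314.3143 rpm, dir flips to −; running = −314.3143
Stage 2 [58T→63T]: ω = 314.3143×58/63 = 289.3687 rpm, dir flips to +; running = +289.3687

+289.3687 rpm (same as input, |ω| = 289.3687 rpm)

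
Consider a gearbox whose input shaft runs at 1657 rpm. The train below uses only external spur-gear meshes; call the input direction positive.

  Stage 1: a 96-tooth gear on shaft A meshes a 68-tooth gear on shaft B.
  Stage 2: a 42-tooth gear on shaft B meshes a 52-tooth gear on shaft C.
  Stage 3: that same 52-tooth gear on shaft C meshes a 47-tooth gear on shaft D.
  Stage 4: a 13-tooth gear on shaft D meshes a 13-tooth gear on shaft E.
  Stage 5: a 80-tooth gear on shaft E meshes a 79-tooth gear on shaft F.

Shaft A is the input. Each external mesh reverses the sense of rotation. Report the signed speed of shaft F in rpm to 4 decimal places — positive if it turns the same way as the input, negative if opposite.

-2116.8942 rpm (opposite to input, |ω| = 2116.8942 rpm)

Stage 1 [96T→68T]: ω = 1657.0000×96/68 = 2339.2941 rpm, dir flips to −; running = −2339.2941
Stage 2 [42T→52T]: ω = 2339.2941×42/52 = 1889.4299 rpm, dir flips to +; running = +1889.4299
Stage 3 [52T→47T]: ω = 1889.4299×52/47 = 2090.4330 rpm, dir flips to −; running = −2090.4330
Stage 4 [13T→13T]: ω = 2090.4330×13/13 = 2090.4330 rpm, dir flips to +; running = +2090.4330
Stage 5 [80T→79T]: ω = 2090.4330×80/79 = 2116.8942 rpm, dir flips to −; running = −2116.8942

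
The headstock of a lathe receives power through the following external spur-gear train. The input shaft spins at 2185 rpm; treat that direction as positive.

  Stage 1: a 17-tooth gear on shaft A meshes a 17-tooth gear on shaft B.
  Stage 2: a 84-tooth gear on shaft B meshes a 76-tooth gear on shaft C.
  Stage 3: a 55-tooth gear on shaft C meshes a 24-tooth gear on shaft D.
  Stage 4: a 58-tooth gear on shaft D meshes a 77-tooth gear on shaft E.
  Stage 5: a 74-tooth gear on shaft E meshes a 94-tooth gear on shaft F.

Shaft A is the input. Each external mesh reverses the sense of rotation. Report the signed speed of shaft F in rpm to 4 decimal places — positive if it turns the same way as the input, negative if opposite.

Stage 1 [17T→17T]: ω = 2185.0000×17/17 = 2185.0000 rpm, dir flips to −; running = −2185.0000
Stage 2 [84T→76T]: ω = 2185.0000×84/76 = 2415.0000 rpm, dir flips to +; running = +2415.0000
Stage 3 [55T→24T]: ω = 2415.0000×55/24 = 5534.3750 rpm, dir flips to −; running = −5534.3750
Stage 4 [58T→77T]: ω = 5534.3750×58/77 = 4168.7500 rpm, dir flips to +; running = +4168.7500
Stage 5 [74T→94T]: ω = 4168.7500×74/94 = 3281.7819 rpm, dir flips to −; running = −3281.7819

-3281.7819 rpm (opposite to input, |ω| = 3281.7819 rpm)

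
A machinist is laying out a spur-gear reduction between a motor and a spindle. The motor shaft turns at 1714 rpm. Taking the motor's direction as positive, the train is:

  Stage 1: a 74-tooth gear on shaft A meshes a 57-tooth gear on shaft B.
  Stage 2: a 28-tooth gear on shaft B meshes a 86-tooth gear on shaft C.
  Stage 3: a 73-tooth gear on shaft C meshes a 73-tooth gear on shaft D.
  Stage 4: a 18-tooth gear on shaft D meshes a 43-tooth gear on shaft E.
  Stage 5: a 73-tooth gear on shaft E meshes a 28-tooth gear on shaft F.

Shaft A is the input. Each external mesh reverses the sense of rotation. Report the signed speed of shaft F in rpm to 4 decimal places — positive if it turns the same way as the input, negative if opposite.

-790.6716 rpm (opposite to input, |ω| = 790.6716 rpm)

Stage 1 [74T→57T]: ω = 1714.0000×74/57 = 2225.1930 rpm, dir flips to −; running = −2225.1930
Stage 2 [28T→86T]: ω = 2225.1930×28/86 = 724.4814 rpm, dir flips to +; running = +724.4814
Stage 3 [73T→73T]: ω = 724.4814×73/73 = 724.4814 rpm, dir flips to −; running = −724.4814
Stage 4 [18T→43T]: ω = 724.4814×18/43 = 303.2713 rpm, dir flips to +; running = +303.2713
Stage 5 [73T→28T]: ω = 303.2713×73/28 = 790.6716 rpm, dir flips to −; running = −790.6716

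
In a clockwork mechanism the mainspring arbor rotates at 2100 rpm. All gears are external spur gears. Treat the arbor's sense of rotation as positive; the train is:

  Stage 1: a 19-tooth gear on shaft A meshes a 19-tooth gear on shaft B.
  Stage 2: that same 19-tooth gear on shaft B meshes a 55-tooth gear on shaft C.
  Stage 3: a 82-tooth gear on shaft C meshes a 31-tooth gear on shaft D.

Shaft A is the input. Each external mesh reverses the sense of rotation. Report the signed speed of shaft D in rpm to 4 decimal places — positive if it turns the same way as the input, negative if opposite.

-1918.9443 rpm (opposite to input, |ω| = 1918.9443 rpm)

Stage 1 [19T→19T]: ω = 2100.0000×19/19 = 2100.0000 rpm, dir flips to −; running = −2100.0000
Stage 2 [19T→55T]: ω = 2100.0000×19/55 = 725.4545 rpm, dir flips to +; running = +725.4545
Stage 3 [82T→31T]: ω = 725.4545×82/31 = 1918.9443 rpm, dir flips to −; running = −1918.9443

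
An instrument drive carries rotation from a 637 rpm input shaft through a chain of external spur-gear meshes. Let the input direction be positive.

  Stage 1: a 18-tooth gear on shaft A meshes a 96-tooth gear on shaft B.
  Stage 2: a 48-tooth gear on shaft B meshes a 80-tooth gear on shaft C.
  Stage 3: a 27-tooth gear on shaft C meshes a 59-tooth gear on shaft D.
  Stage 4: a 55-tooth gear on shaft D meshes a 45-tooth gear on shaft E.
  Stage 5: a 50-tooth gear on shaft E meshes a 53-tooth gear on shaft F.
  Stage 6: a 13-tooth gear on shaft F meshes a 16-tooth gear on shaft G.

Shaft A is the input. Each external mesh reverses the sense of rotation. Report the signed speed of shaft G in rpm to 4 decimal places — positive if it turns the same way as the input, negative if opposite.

+30.7235 rpm (same as input, |ω| = 30.7235 rpm)

Stage 1 [18T→96T]: ω = 637.0000×18/96 = 119.4375 rpm, dir flips to −; running = −119.4375
Stage 2 [48T→80T]: ω = 119.4375×48/80 = 71.6625 rpm, dir flips to +; running = +71.6625
Stage 3 [27T→59T]: ω = 71.6625×27/59 = 32.7947 rpm, dir flips to −; running = −32.7947
Stage 4 [55T→45T]: ω = 32.7947×55/45 = 40.0824 rpm, dir flips to +; running = +40.0824
Stage 5 [50T→53T]: ω = 40.0824×50/53 = 37.8136 rpm, dir flips to −; running = −37.8136
Stage 6 [13T→16T]: ω = 37.8136×13/16 = 30.7235 rpm, dir flips to +; running = +30.7235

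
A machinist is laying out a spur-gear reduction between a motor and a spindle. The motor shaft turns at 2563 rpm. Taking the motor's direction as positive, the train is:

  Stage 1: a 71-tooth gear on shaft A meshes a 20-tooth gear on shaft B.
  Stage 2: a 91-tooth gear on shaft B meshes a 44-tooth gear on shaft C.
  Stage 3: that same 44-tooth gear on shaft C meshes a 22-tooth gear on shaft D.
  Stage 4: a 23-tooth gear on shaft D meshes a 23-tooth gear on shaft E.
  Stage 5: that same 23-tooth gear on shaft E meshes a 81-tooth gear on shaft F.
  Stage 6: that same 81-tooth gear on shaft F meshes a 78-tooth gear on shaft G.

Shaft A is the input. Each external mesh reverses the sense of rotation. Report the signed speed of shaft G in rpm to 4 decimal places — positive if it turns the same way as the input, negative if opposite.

+11097.5958 rpm (same as input, |ω| = 11097.5958 rpm)

Stage 1 [71T→20T]: ω = 2563.0000×71/20 = 9098.6500 rpm, dir flips to −; running = −9098.6500
Stage 2 [91T→44T]: ω = 9098.6500×91/44 = 18817.6625 rpm, dir flips to +; running = +18817.6625
Stage 3 [44T→22T]: ω = 18817.6625×44/22 = 37635.3250 rpm, dir flips to −; running = −37635.3250
Stage 4 [23T→23T]: ω = 37635.3250×23/23 = 37635.3250 rpm, dir flips to +; running = +37635.3250
Stage 5 [23T→81T]: ω = 37635.3250×23/81 = 10686.5738 rpm, dir flips to −; running = −10686.5738
Stage 6 [81T→78T]: ω = 10686.5738×81/78 = 11097.5958 rpm, dir flips to +; running = +11097.5958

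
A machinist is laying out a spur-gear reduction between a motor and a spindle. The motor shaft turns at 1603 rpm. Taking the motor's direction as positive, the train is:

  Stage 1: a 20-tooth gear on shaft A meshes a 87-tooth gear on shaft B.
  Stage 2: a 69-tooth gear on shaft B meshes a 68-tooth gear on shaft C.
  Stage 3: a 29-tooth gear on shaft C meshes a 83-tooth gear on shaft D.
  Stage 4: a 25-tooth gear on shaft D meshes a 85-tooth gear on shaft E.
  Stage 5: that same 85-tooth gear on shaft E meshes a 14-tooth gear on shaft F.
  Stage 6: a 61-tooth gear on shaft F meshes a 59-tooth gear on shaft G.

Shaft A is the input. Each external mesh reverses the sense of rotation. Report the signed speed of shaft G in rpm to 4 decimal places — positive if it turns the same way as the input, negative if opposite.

Stage 1 [20T→87T]: ω = 1603.0000×20/87 = 368.5057 rpm, dir flips to −; running = −368.5057
Stage 2 [69T→68T]: ω = 368.5057×69/68 = 373.9249 rpm, dir flips to +; running = +373.9249
Stage 3 [29T→83T]: ω = 373.9249×29/83 = 130.6485 rpm, dir flips to −; running = −130.6485
Stage 4 [25T→85T]: ω = 130.6485×25/85 = 38.4260 rpm, dir flips to +; running = +38.4260
Stage 5 [85T→14T]: ω = 38.4260×85/14 = 233.3009 rpm, dir flips to −; running = −233.3009
Stage 6 [61T→59T]: ω = 233.3009×61/59 = 241.2094 rpm, dir flips to +; running = +241.2094

+241.2094 rpm (same as input, |ω| = 241.2094 rpm)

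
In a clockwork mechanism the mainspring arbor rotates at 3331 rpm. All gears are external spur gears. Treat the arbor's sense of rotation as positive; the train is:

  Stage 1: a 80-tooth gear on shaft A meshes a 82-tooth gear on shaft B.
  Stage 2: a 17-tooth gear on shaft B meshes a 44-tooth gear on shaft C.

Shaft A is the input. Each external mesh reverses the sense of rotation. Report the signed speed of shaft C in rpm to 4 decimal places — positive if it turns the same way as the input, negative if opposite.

+1255.5876 rpm (same as input, |ω| = 1255.5876 rpm)

Stage 1 [80T→82T]: ω = 3331.0000×80/82 = 3249.7561 rpm, dir flips to −; running = −3249.7561
Stage 2 [17T→44T]: ω = 3249.7561×17/44 = 1255.5876 rpm, dir flips to +; running = +1255.5876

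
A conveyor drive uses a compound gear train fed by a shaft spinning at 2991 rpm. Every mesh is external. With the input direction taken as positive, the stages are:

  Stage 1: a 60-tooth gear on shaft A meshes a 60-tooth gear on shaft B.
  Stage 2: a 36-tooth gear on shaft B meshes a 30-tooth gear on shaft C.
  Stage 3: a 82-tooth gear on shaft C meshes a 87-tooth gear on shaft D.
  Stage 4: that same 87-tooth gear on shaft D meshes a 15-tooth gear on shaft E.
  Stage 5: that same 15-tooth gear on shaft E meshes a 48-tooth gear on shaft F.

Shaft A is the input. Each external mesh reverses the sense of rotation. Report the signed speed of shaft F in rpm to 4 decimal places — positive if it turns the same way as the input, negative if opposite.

Stage 1 [60T→60T]: ω = 2991.0000×60/60 = 2991.0000 rpm, dir flips to −; running = −2991.0000
Stage 2 [36T→30T]: ω = 2991.0000×36/30 = 3589.2000 rpm, dir flips to +; running = +3589.2000
Stage 3 [82T→87T]: ω = 3589.2000×82/87 = 3382.9241 rpm, dir flips to −; running = −3382.9241
Stage 4 [87T→15T]: ω = 3382.9241×87/15 = 19620.9600 rpm, dir flips to +; running = +19620.9600
Stage 5 [15T→48T]: ω = 19620.9600×15/48 = 6131.5500 rpm, dir flips to −; running = −6131.5500

-6131.5500 rpm (opposite to input, |ω| = 6131.5500 rpm)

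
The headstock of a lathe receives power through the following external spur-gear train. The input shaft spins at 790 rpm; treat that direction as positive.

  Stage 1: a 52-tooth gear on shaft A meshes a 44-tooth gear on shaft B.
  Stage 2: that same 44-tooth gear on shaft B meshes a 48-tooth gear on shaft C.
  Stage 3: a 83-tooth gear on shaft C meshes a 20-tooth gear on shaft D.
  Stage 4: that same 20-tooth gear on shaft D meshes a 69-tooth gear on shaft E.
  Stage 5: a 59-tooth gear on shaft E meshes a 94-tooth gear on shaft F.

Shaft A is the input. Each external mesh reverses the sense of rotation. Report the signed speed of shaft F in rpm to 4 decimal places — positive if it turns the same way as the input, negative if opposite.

Stage 1 [52T→44T]: ω = 790.0000×52/44 = 933.6364 rpm, dir flips to −; running = −933.6364
Stage 2 [44T→48T]: ω = 933.6364×44/48 = 855.8333 rpm, dir flips to +; running = +855.8333
Stage 3 [83T→20T]: ω = 855.8333×83/20 = 3551.7083 rpm, dir flips to −; running = −3551.7083
Stage 4 [20T→69T]: ω = 3551.7083×20/69 = 1029.4807 rpm, dir flips to +; running = +1029.4807
Stage 5 [59T→94T]: ω = 1029.4807×59/94 = 646.1634 rpm, dir flips to −; running = −646.1634

-646.1634 rpm (opposite to input, |ω| = 646.1634 rpm)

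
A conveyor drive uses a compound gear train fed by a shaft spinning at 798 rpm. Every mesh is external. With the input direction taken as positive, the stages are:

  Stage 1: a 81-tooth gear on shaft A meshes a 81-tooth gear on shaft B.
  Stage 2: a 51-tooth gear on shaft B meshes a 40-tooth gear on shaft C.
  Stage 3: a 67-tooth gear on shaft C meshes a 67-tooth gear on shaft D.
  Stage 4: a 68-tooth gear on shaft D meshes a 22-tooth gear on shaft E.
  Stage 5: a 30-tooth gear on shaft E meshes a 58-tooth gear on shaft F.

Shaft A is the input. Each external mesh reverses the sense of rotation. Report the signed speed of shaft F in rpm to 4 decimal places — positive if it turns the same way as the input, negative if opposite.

Stage 1 [81T→81T]: ω = 798.0000×81/81 = 798.0000 rpm, dir flips to −; running = −798.0000
Stage 2 [51T→40T]: ω = 798.0000×51/40 = 1017.4500 rpm, dir flips to +; running = +1017.4500
Stage 3 [67T→67T]: ω = 1017.4500×67/67 = 1017.4500 rpm, dir flips to −; running = −1017.4500
Stage 4 [68T→22T]: ω = 1017.4500×68/22 = 3144.8455 rpm, dir flips to +; running = +3144.8455
Stage 5 [30T→58T]: ω = 3144.8455×30/58 = 1626.6442 rpm, dir flips to −; running = −1626.6442

-1626.6442 rpm (opposite to input, |ω| = 1626.6442 rpm)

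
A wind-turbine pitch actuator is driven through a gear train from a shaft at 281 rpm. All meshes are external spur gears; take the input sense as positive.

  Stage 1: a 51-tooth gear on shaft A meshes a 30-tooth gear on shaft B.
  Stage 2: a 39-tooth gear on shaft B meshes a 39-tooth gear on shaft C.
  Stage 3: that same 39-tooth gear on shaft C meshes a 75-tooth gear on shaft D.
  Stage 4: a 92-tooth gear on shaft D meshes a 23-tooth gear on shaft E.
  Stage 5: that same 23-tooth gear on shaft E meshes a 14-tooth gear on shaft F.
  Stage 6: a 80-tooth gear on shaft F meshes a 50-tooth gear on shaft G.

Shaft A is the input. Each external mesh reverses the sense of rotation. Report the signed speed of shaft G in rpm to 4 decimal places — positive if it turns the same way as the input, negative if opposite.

Stage 1 [51T→30T]: ω = 281.0000×51/30 = 477.7000 rpm, dir flips to −; running = −477.7000
Stage 2 [39T→39T]: ω = 477.7000×39/39 = 477.7000 rpm, dir flips to +; running = +477.7000
Stage 3 [39T→75T]: ω = 477.7000×39/75 = 248.4040 rpm, dir flips to −; running = −248.4040
Stage 4 [92T→23T]: ω = 248.4040×92/23 = 993.6160 rpm, dir flips to +; running = +993.6160
Stage 5 [23T→14T]: ω = 993.6160×23/14 = 1632.3691 rpm, dir flips to −; running = −1632.3691
Stage 6 [80T→50T]: ω = 1632.3691×80/50 = 2611.7906 rpm, dir flips to +; running = +2611.7906

+2611.7906 rpm (same as input, |ω| = 2611.7906 rpm)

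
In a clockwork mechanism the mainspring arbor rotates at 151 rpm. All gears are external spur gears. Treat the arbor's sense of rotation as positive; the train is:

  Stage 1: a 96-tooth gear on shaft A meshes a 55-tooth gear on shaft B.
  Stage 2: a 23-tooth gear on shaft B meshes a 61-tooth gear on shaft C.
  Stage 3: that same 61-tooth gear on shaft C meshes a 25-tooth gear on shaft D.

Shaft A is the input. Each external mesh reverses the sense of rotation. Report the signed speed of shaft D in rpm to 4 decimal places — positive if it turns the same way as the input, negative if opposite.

Stage 1 [96T→55T]: ω = 151.0000×96/55 = 263.5636 rpm, dir flips to −; running = −263.5636
Stage 2 [23T→61T]: ω = 263.5636×23/61 = 99.3765 rpm, dir flips to +; running = +99.3765
Stage 3 [61T→25T]: ω = 99.3765×61/25 = 242.4785 rpm, dir flips to −; running = −242.4785

-242.4785 rpm (opposite to input, |ω| = 242.4785 rpm)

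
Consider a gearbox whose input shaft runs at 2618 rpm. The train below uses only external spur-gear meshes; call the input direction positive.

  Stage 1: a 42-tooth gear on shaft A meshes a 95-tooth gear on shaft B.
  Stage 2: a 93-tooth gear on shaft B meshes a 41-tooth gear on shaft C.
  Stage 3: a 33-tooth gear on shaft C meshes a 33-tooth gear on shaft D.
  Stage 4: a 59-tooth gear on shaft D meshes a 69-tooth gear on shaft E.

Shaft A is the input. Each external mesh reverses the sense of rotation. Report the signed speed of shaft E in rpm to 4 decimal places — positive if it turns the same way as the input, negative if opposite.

+2244.9018 rpm (same as input, |ω| = 2244.9018 rpm)

Stage 1 [42T→95T]: ω = 2618.0000×42/95 = 1157.4316 rpm, dir flips to −; running = −1157.4316
Stage 2 [93T→41T]: ω = 1157.4316×93/41 = 2625.3936 rpm, dir flips to +; running = +2625.3936
Stage 3 [33T→33T]: ω = 2625.3936×33/33 = 2625.3936 rpm, dir flips to −; running = −2625.3936
Stage 4 [59T→69T]: ω = 2625.3936×59/69 = 2244.9018 rpm, dir flips to +; running = +2244.9018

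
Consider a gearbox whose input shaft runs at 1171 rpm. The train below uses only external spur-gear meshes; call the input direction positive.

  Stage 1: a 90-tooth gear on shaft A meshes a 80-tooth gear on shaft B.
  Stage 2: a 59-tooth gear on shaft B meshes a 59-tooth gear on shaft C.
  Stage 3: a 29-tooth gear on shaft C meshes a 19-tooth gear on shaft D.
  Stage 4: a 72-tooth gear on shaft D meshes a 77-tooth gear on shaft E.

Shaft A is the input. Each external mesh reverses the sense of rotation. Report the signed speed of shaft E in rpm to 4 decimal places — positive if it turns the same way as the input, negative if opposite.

Stage 1 [90T→80T]: ω = 1171.0000×90/80 = 1317.3750 rpm, dir flips to −; running = −1317.3750
Stage 2 [59T→59T]: ω = 1317.3750×59/59 = 1317.3750 rpm, dir flips to +; running = +1317.3750
Stage 3 [29T→19T]: ω = 1317.3750×29/19 = 2010.7303 rpm, dir flips to −; running = −2010.7303
Stage 4 [72T→77T]: ω = 2010.7303×72/77 = 1880.1634 rpm, dir flips to +; running = +1880.1634

+1880.1634 rpm (same as input, |ω| = 1880.1634 rpm)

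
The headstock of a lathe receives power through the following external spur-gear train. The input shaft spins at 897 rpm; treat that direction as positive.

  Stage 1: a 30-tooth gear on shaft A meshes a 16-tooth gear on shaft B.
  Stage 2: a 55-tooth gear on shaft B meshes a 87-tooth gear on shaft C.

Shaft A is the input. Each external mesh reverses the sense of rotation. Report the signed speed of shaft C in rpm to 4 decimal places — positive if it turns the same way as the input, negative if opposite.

Stage 1 [30T→16T]: ω = 897.0000×30/16 = 1681.8750 rpm, dir flips to −; running = −1681.8750
Stage 2 [55T→87T]: ω = 1681.8750×55/87 = 1063.2543 rpm, dir flips to +; running = +1063.2543

+1063.2543 rpm (same as input, |ω| = 1063.2543 rpm)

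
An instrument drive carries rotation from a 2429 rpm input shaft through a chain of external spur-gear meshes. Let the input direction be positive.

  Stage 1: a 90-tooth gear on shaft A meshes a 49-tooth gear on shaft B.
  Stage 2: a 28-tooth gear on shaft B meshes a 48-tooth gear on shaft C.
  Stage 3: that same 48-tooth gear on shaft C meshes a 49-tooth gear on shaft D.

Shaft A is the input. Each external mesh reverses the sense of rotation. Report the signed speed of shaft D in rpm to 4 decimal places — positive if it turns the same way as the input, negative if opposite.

Stage 1 [90T→49T]: ω = 2429.0000×90/49 = 4461.4286 rpm, dir flips to −; running = −4461.4286
Stage 2 [28T→48T]: ω = 4461.4286×28/48 = 2602.5000 rpm, dir flips to +; running = +2602.5000
Stage 3 [48T→49T]: ω = 2602.5000×48/49 = 2549.3878 rpm, dir flips to −; running = −2549.3878

-2549.3878 rpm (opposite to input, |ω| = 2549.3878 rpm)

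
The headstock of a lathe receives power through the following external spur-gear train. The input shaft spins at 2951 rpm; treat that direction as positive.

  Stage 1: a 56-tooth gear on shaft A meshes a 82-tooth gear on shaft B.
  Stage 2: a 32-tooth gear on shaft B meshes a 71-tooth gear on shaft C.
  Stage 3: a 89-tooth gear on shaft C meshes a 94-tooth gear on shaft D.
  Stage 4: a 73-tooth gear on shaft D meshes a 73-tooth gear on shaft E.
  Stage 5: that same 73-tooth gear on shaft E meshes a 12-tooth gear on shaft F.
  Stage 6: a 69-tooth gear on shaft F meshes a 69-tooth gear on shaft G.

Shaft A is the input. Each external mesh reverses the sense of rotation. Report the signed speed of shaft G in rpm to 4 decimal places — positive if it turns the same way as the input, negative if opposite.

Stage 1 [56T→82T]: ω = 2951.0000×56/82 = 2015.3171 rpm, dir flips to −; running = −2015.3171
Stage 2 [32T→71T]: ω = 2015.3171×32/71 = 908.3119 rpm, dir flips to +; running = +908.3119
Stage 3 [89T→94T]: ω = 908.3119×89/94 = 859.9975 rpm, dir flips to −; running = −859.9975
Stage 4 [73T→73T]: ω = 859.9975×73/73 = 859.9975 rpm, dir flips to +; running = +859.9975
Stage 5 [73T→12T]: ω = 859.9975×73/12 = 5231.6512 rpm, dir flips to −; running = −5231.6512
Stage 6 [69T→69T]: ω = 5231.6512×69/69 = 5231.6512 rpm, dir flips to +; running = +5231.6512

+5231.6512 rpm (same as input, |ω| = 5231.6512 rpm)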